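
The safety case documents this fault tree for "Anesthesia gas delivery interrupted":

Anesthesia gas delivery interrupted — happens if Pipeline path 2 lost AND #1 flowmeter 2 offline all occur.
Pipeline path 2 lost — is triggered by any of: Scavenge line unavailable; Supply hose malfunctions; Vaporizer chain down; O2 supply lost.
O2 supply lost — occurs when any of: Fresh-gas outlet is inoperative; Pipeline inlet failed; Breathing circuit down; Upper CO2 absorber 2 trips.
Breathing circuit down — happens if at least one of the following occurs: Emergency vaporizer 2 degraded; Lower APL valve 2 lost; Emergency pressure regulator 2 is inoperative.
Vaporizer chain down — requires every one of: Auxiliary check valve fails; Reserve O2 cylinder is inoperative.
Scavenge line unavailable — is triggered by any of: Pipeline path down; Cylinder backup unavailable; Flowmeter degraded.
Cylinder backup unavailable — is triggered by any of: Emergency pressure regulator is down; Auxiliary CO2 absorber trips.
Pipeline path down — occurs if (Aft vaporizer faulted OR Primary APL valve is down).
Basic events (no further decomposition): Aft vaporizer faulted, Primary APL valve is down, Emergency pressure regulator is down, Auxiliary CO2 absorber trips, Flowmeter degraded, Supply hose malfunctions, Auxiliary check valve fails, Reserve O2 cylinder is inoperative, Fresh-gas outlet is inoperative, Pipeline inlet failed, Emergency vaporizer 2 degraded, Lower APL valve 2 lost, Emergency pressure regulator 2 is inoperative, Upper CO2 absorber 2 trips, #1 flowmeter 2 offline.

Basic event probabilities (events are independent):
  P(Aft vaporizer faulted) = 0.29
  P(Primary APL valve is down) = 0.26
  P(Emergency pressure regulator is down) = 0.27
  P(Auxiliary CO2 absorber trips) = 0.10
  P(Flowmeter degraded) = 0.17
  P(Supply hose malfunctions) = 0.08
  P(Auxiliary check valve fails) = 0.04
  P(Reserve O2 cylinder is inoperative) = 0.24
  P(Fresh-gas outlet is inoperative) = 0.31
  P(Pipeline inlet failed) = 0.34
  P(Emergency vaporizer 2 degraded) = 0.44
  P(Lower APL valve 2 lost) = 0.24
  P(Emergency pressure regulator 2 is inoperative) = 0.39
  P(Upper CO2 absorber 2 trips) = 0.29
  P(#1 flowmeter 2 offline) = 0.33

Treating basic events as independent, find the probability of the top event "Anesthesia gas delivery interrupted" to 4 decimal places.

P(Pipeline path down) [OR] = 1 − (1−0.29) × (1−0.26) = 0.474600
P(Cylinder backup unavailable) [OR] = 1 − (1−0.27) × (1−0.10) = 0.343000
P(Scavenge line unavailable) [OR] = 1 − (1−0.474600) × (1−0.343000) × (1−0.17) = 0.713494
P(Vaporizer chain down) [AND] = 0.04 × 0.24 = 0.009600
P(Breathing circuit down) [OR] = 1 − (1−0.44) × (1−0.24) × (1−0.39) = 0.740384
P(O2 supply lost) [OR] = 1 − (1−0.31) × (1−0.34) × (1−0.740384) × (1−0.29) = 0.916057
P(Pipeline path 2 lost) [OR] = 1 − (1−0.713494) × (1−0.08) × (1−0.009600) × (1−0.916057) = 0.978086
P(Anesthesia gas delivery interrupted) [AND] = 0.978086 × 0.33 = 0.322768
Rounded to 4 decimal places: P(Anesthesia gas delivery interrupted) ≈ 0.3228.

0.3228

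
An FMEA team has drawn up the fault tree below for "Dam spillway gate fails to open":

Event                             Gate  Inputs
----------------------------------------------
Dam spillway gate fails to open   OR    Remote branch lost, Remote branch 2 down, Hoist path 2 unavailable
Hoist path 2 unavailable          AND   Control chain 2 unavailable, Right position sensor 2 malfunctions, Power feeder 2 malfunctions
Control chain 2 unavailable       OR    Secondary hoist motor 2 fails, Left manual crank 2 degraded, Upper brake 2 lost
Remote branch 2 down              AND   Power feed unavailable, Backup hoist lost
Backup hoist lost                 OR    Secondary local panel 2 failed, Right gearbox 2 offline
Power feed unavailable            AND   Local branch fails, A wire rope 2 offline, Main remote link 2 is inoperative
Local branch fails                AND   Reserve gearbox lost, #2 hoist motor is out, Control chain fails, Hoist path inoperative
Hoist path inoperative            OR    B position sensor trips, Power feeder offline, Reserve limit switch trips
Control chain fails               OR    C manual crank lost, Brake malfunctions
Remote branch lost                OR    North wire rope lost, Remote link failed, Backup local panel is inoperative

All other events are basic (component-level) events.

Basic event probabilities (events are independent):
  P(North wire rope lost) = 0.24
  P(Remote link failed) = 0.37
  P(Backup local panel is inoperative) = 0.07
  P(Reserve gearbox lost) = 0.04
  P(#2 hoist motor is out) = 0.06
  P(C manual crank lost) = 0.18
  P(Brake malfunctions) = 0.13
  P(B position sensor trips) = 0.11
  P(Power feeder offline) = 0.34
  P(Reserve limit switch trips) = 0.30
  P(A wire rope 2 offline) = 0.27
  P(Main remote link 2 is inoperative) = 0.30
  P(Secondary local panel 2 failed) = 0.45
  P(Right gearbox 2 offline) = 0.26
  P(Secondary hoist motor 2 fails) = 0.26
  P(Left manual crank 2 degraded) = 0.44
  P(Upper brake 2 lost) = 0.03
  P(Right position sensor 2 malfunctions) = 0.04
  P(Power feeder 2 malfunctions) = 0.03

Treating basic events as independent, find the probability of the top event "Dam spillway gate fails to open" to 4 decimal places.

0.5550

P(Remote branch lost) [OR] = 1 − (1−0.24) × (1−0.37) × (1−0.07) = 0.554716
P(Control chain fails) [OR] = 1 − (1−0.18) × (1−0.13) = 0.286600
P(Hoist path inoperative) [OR] = 1 − (1−0.11) × (1−0.34) × (1−0.30) = 0.588820
P(Local branch fails) [AND] = 0.04 × 0.06 × 0.286600 × 0.588820 = 0.000405
P(Power feed unavailable) [AND] = 0.000405 × 0.27 × 0.30 = 0.000033
P(Backup hoist lost) [OR] = 1 − (1−0.45) × (1−0.26) = 0.593000
P(Remote branch 2 down) [AND] = 0.000033 × 0.593000 = 0.000020
P(Control chain 2 unavailable) [OR] = 1 − (1−0.26) × (1−0.44) × (1−0.03) = 0.598032
P(Hoist path 2 unavailable) [AND] = 0.598032 × 0.04 × 0.03 = 0.000718
P(Dam spillway gate fails to open) [OR] = 1 − (1−0.554716) × (1−0.000020) × (1−0.000718) = 0.555045
Rounded to 4 decimal places: P(Dam spillway gate fails to open) ≈ 0.5550.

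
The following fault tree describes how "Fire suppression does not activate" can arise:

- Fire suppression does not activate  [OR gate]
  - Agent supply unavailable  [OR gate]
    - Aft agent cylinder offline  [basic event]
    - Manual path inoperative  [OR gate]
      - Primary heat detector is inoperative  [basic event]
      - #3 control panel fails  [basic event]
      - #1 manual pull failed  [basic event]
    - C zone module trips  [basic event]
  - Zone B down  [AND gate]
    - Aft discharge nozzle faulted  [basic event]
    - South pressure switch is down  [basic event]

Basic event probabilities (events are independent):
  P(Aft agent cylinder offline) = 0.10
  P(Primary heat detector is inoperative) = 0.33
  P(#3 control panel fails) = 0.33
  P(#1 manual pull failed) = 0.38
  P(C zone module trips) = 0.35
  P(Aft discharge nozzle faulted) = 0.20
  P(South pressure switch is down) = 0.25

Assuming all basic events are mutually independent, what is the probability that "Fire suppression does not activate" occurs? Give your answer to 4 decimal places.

0.8453

P(Manual path inoperative) [OR] = 1 − (1−0.33) × (1−0.33) × (1−0.38) = 0.721682
P(Agent supply unavailable) [OR] = 1 − (1−0.10) × (1−0.721682) × (1−0.35) = 0.837184
P(Zone B down) [AND] = 0.20 × 0.25 = 0.050000
P(Fire suppression does not activate) [OR] = 1 − (1−0.837184) × (1−0.050000) = 0.845325
Rounded to 4 decimal places: P(Fire suppression does not activate) ≈ 0.8453.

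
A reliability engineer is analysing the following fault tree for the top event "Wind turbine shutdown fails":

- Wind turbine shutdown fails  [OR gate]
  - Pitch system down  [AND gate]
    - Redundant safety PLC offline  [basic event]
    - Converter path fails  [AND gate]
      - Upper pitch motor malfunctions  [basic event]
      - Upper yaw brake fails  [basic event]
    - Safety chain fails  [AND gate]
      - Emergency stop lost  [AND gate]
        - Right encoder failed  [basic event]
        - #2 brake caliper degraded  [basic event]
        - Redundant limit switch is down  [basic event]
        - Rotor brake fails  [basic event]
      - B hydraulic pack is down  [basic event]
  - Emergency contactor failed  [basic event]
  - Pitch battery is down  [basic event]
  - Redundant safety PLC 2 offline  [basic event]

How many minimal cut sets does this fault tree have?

Converter path fails [AND]: one cut set from each child combined → 1 × 1 = 1 cut set(s).
Emergency stop lost [AND]: one cut set from each child combined → 1 × 1 × 1 × 1 = 1 cut set(s).
Safety chain fails [AND]: one cut set from each child combined → 1 × 1 = 1 cut set(s).
Pitch system down [AND]: one cut set from each child combined → 1 × 1 × 1 = 1 cut set(s).
Wind turbine shutdown fails [OR]: union of children's cut sets → 4 cut set(s).
Minimal cut sets: {#2 brake caliper degraded, B hydraulic pack is down, Redundant limit switch is down, Redundant safety PLC offline, Right encoder failed, Rotor brake fails, Upper pitch motor malfunctions, Upper yaw brake fails}; {Emergency contactor failed}; {Pitch battery is down}; {Redundant safety PLC 2 offline}.

4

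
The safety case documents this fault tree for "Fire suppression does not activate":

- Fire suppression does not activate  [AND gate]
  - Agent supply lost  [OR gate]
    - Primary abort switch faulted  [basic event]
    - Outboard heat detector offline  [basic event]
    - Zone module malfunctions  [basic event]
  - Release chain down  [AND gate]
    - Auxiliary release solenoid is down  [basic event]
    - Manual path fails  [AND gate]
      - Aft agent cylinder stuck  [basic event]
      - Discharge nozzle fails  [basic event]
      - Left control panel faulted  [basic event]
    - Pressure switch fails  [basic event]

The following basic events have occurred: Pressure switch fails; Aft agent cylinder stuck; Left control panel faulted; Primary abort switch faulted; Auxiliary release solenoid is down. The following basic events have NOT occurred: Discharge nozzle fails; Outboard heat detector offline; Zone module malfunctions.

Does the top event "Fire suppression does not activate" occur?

Agent supply lost [OR]: Primary abort switch faulted=occurs, Outboard heat detector offline=not, Zone module malfunctions=not → at least one input occurs → occurs.
Manual path fails [AND]: Aft agent cylinder stuck=occurs, Discharge nozzle fails=not, Left control panel faulted=occurs → not all inputs occur → does not occur.
Release chain down [AND]: Auxiliary release solenoid is down=occurs, Manual path fails=not, Pressure switch fails=occurs → not all inputs occur → does not occur.
Fire suppression does not activate [AND]: Agent supply lost=occurs, Release chain down=not → not all inputs occur → does not occur.

No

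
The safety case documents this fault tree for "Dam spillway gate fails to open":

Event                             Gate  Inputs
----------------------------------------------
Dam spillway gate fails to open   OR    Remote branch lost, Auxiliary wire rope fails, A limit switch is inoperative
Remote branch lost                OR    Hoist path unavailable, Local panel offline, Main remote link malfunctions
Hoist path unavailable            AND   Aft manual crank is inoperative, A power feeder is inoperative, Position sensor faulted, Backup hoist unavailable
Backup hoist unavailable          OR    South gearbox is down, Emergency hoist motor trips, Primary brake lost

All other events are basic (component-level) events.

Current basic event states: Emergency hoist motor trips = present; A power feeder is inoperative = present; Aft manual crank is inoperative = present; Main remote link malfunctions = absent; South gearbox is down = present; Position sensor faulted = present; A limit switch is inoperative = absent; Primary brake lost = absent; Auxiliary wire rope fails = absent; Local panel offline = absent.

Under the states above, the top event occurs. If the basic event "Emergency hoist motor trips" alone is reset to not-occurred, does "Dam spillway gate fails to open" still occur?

Yes

Counterfactual: set "Emergency hoist motor trips" to not occurred.
Backup hoist unavailable [OR]: South gearbox is down=occurs, Emergency hoist motor trips=not, Primary brake lost=not → at least one input occurs → occurs.
Hoist path unavailable [AND]: Aft manual crank is inoperative=occurs, A power feeder is inoperative=occurs, Position sensor faulted=occurs, Backup hoist unavailable=occurs → all inputs occur → occurs.
Remote branch lost [OR]: Hoist path unavailable=occurs, Local panel offline=not, Main remote link malfunctions=not → at least one input occurs → occurs.
Dam spillway gate fails to open [OR]: Remote branch lost=occurs, Auxiliary wire rope fails=not, A limit switch is inoperative=not → at least one input occurs → occurs.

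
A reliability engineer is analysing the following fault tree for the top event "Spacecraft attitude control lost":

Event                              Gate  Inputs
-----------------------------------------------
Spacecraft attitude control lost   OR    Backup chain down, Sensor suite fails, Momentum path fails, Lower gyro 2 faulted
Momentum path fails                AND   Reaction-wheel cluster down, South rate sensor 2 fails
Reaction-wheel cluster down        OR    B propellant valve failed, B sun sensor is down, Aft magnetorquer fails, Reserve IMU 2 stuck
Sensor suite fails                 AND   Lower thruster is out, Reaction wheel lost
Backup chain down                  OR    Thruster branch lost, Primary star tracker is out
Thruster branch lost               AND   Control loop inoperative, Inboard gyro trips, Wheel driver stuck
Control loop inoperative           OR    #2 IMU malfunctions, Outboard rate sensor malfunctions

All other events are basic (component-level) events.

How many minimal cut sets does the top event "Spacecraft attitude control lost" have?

9

Control loop inoperative [OR]: union of children's cut sets → 2 cut set(s).
Thruster branch lost [AND]: one cut set from each child combined → 2 × 1 × 1 = 2 cut set(s).
Backup chain down [OR]: union of children's cut sets → 3 cut set(s).
Sensor suite fails [AND]: one cut set from each child combined → 1 × 1 = 1 cut set(s).
Reaction-wheel cluster down [OR]: union of children's cut sets → 4 cut set(s).
Momentum path fails [AND]: one cut set from each child combined → 4 × 1 = 4 cut set(s).
Spacecraft attitude control lost [OR]: union of children's cut sets → 9 cut set(s).
Minimal cut sets: {#2 IMU malfunctions, Inboard gyro trips, Wheel driver stuck}; {Inboard gyro trips, Outboard rate sensor malfunctions, Wheel driver stuck}; {Primary star tracker is out}; {Lower thruster is out, Reaction wheel lost}; {B propellant valve failed, South rate sensor 2 fails}; {B sun sensor is down, South rate sensor 2 fails}; {Aft magnetorquer fails, South rate sensor 2 fails}; {Reserve IMU 2 stuck, South rate sensor 2 fails}; {Lower gyro 2 faulted}.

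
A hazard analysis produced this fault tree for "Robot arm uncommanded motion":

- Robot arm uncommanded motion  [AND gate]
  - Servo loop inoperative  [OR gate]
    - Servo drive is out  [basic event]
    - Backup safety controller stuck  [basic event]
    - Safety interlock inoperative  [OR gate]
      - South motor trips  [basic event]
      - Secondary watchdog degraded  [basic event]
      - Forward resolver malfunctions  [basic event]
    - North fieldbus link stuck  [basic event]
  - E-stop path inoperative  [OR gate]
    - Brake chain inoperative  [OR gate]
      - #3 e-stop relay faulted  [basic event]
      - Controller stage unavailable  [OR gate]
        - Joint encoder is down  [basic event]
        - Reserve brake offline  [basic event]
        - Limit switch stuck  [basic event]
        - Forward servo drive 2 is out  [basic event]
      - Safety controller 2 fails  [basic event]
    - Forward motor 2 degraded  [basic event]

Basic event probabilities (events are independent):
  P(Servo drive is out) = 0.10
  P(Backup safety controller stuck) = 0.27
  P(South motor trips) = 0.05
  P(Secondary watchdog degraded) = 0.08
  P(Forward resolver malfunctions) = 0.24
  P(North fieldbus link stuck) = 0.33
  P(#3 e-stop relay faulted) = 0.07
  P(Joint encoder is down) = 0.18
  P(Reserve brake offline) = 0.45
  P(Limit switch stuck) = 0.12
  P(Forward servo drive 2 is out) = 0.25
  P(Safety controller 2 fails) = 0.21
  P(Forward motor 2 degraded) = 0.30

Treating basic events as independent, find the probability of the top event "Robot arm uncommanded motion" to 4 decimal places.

0.5993

P(Safety interlock inoperative) [OR] = 1 − (1−0.05) × (1−0.08) × (1−0.24) = 0.335760
P(Servo loop inoperative) [OR] = 1 − (1−0.10) × (1−0.27) × (1−0.335760) × (1−0.33) = 0.707608
P(Controller stage unavailable) [OR] = 1 − (1−0.18) × (1−0.45) × (1−0.12) × (1−0.25) = 0.702340
P(Brake chain inoperative) [OR] = 1 − (1−0.07) × (1−0.702340) × (1−0.21) = 0.781309
P(E-stop path inoperative) [OR] = 1 − (1−0.781309) × (1−0.30) = 0.846916
P(Robot arm uncommanded motion) [AND] = 0.707608 × 0.846916 = 0.599285
Rounded to 4 decimal places: P(Robot arm uncommanded motion) ≈ 0.5993.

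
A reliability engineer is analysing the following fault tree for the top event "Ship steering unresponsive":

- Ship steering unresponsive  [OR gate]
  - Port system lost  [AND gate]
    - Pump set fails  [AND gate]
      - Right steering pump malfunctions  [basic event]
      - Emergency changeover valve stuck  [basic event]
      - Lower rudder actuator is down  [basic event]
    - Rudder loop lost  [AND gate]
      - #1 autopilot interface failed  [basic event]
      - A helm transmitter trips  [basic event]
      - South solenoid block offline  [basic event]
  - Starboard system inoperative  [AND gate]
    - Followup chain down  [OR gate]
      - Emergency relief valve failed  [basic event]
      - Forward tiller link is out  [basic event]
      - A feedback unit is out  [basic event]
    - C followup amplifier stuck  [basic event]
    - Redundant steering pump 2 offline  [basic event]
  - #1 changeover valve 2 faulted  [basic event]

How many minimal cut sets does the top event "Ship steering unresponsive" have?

5

Pump set fails [AND]: one cut set from each child combined → 1 × 1 × 1 = 1 cut set(s).
Rudder loop lost [AND]: one cut set from each child combined → 1 × 1 × 1 = 1 cut set(s).
Port system lost [AND]: one cut set from each child combined → 1 × 1 = 1 cut set(s).
Followup chain down [OR]: union of children's cut sets → 3 cut set(s).
Starboard system inoperative [AND]: one cut set from each child combined → 3 × 1 × 1 = 3 cut set(s).
Ship steering unresponsive [OR]: union of children's cut sets → 5 cut set(s).
Minimal cut sets: {#1 autopilot interface failed, A helm transmitter trips, Emergency changeover valve stuck, Lower rudder actuator is down, Right steering pump malfunctions, South solenoid block offline}; {C followup amplifier stuck, Emergency relief valve failed, Redundant steering pump 2 offline}; {C followup amplifier stuck, Forward tiller link is out, Redundant steering pump 2 offline}; {A feedback unit is out, C followup amplifier stuck, Redundant steering pump 2 offline}; {#1 changeover valve 2 faulted}.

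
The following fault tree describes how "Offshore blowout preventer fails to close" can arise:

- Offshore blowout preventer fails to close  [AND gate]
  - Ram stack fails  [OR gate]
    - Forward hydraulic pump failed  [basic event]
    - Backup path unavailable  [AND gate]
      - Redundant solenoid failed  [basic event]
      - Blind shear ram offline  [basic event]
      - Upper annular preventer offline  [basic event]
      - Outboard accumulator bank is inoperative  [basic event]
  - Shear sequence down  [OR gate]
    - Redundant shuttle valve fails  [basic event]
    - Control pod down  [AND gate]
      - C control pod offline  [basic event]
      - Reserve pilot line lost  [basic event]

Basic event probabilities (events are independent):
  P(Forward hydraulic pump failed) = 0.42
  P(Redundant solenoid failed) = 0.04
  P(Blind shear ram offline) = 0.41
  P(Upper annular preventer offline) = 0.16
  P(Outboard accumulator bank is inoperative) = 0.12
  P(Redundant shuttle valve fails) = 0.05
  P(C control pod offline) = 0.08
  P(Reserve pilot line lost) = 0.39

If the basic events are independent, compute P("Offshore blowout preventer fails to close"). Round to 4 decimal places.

P(Backup path unavailable) [AND] = 0.04 × 0.41 × 0.16 × 0.12 = 0.000315
P(Ram stack fails) [OR] = 1 − (1−0.42) × (1−0.000315) = 0.420183
P(Control pod down) [AND] = 0.08 × 0.39 = 0.031200
P(Shear sequence down) [OR] = 1 − (1−0.05) × (1−0.031200) = 0.079640
P(Offshore blowout preventer fails to close) [AND] = 0.420183 × 0.079640 = 0.033463
Rounded to 4 decimal places: P(Offshore blowout preventer fails to close) ≈ 0.0335.

0.0335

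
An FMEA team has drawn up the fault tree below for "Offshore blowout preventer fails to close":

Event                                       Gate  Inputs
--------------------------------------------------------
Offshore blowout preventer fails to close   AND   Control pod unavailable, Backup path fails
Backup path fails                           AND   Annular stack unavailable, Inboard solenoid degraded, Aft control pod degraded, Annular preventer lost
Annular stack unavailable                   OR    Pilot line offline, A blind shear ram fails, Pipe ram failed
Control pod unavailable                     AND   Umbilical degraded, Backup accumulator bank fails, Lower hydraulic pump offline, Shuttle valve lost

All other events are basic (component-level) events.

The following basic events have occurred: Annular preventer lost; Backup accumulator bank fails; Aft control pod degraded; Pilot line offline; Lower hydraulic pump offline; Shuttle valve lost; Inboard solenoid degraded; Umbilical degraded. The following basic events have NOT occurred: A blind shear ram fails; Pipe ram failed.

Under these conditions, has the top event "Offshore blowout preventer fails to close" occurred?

Yes

Control pod unavailable [AND]: Umbilical degraded=occurs, Backup accumulator bank fails=occurs, Lower hydraulic pump offline=occurs, Shuttle valve lost=occurs → all inputs occur → occurs.
Annular stack unavailable [OR]: Pilot line offline=occurs, A blind shear ram fails=not, Pipe ram failed=not → at least one input occurs → occurs.
Backup path fails [AND]: Annular stack unavailable=occurs, Inboard solenoid degraded=occurs, Aft control pod degraded=occurs, Annular preventer lost=occurs → all inputs occur → occurs.
Offshore blowout preventer fails to close [AND]: Control pod unavailable=occurs, Backup path fails=occurs → all inputs occur → occurs.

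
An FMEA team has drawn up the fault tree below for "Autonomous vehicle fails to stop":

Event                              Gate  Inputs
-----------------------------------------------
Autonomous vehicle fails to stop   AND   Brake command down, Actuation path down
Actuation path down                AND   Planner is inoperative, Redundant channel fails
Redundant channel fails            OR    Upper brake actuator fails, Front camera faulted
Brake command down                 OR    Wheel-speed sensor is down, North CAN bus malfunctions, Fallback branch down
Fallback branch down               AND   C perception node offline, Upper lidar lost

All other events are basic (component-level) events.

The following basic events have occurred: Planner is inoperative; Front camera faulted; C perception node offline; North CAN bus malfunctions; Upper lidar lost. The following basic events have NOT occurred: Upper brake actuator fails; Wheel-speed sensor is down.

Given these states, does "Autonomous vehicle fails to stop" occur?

Fallback branch down [AND]: C perception node offline=occurs, Upper lidar lost=occurs → all inputs occur → occurs.
Brake command down [OR]: Wheel-speed sensor is down=not, North CAN bus malfunctions=occurs, Fallback branch down=occurs → at least one input occurs → occurs.
Redundant channel fails [OR]: Upper brake actuator fails=not, Front camera faulted=occurs → at least one input occurs → occurs.
Actuation path down [AND]: Planner is inoperative=occurs, Redundant channel fails=occurs → all inputs occur → occurs.
Autonomous vehicle fails to stop [AND]: Brake command down=occurs, Actuation path down=occurs → all inputs occur → occurs.

Yes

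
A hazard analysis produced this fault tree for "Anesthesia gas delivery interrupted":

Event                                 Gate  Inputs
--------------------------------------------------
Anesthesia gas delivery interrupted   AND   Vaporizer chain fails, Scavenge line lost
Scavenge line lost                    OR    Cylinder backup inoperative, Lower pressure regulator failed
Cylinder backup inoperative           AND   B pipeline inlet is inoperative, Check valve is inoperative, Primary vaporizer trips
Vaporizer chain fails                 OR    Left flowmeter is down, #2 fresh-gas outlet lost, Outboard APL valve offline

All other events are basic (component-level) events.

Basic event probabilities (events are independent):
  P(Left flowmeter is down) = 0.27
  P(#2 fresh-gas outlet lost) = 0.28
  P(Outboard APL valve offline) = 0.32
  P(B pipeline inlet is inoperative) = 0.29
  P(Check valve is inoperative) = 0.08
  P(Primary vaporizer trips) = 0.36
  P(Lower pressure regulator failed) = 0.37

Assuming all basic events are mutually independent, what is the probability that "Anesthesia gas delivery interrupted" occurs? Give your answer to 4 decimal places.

0.2411

P(Vaporizer chain fails) [OR] = 1 − (1−0.27) × (1−0.28) × (1−0.32) = 0.642592
P(Cylinder backup inoperative) [AND] = 0.29 × 0.08 × 0.36 = 0.008352
P(Scavenge line lost) [OR] = 1 − (1−0.008352) × (1−0.37) = 0.375262
P(Anesthesia gas delivery interrupted) [AND] = 0.642592 × 0.375262 = 0.241140
Rounded to 4 decimal places: P(Anesthesia gas delivery interrupted) ≈ 0.2411.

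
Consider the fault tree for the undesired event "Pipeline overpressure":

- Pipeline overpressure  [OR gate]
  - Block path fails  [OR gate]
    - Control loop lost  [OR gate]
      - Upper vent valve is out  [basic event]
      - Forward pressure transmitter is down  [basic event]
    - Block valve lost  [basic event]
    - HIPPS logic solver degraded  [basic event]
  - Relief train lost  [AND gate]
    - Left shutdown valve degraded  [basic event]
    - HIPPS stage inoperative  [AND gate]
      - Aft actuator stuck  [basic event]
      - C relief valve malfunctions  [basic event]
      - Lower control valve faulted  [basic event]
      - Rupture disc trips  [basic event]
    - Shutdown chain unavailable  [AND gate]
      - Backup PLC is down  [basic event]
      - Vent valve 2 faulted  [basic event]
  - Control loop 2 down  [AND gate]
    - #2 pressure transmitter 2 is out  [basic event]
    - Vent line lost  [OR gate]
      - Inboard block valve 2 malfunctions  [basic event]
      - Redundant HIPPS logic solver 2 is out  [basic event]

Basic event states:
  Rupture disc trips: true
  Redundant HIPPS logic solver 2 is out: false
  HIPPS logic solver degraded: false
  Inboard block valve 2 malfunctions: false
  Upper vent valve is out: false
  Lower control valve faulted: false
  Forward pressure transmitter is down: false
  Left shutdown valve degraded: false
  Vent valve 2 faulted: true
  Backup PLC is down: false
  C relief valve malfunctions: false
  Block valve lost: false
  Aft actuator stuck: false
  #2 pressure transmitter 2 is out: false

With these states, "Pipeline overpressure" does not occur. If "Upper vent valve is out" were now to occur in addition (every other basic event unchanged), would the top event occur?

Counterfactual: set "Upper vent valve is out" to occurred.
Control loop lost [OR]: Upper vent valve is out=occurs, Forward pressure transmitter is down=not → at least one input occurs → occurs.
Block path fails [OR]: Control loop lost=occurs, Block valve lost=not, HIPPS logic solver degraded=not → at least one input occurs → occurs.
HIPPS stage inoperative [AND]: Aft actuator stuck=not, C relief valve malfunctions=not, Lower control valve faulted=not, Rupture disc trips=occurs → not all inputs occur → does not occur.
Shutdown chain unavailable [AND]: Backup PLC is down=not, Vent valve 2 faulted=occurs → not all inputs occur → does not occur.
Relief train lost [AND]: Left shutdown valve degraded=not, HIPPS stage inoperative=not, Shutdown chain unavailable=not → not all inputs occur → does not occur.
Vent line lost [OR]: Inboard block valve 2 malfunctions=not, Redundant HIPPS logic solver 2 is out=not → no input occurs → does not occur.
Control loop 2 down [AND]: #2 pressure transmitter 2 is out=not, Vent line lost=not → not all inputs occur → does not occur.
Pipeline overpressure [OR]: Block path fails=occurs, Relief train lost=not, Control loop 2 down=not → at least one input occurs → occurs.

Yes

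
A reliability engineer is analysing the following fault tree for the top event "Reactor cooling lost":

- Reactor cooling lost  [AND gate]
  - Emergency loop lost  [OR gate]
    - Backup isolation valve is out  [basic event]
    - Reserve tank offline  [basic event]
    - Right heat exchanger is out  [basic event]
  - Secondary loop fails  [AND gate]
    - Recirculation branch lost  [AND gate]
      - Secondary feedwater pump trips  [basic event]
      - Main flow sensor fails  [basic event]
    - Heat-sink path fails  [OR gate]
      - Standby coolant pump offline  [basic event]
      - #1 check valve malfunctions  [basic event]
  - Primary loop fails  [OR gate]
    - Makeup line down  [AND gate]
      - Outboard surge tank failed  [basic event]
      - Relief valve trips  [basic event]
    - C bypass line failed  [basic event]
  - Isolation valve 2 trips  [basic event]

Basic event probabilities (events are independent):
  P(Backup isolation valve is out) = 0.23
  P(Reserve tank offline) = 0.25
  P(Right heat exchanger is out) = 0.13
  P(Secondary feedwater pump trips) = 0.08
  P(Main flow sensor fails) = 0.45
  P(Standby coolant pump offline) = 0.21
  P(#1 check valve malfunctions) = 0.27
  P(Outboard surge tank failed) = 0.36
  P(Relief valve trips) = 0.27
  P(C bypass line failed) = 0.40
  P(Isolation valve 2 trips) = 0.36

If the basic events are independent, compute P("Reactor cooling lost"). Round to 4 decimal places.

P(Emergency loop lost) [OR] = 1 − (1−0.23) × (1−0.25) × (1−0.13) = 0.497575
P(Recirculation branch lost) [AND] = 0.08 × 0.45 = 0.036000
P(Heat-sink path fails) [OR] = 1 − (1−0.21) × (1−0.27) = 0.423300
P(Secondary loop fails) [AND] = 0.036000 × 0.423300 = 0.015239
P(Makeup line down) [AND] = 0.36 × 0.27 = 0.097200
P(Primary loop fails) [OR] = 1 − (1−0.097200) × (1−0.40) = 0.458320
P(Reactor cooling lost) [AND] = 0.497575 × 0.015239 × 0.458320 × 0.36 = 0.001251
Rounded to 4 decimal places: P(Reactor cooling lost) ≈ 0.0013.

0.0013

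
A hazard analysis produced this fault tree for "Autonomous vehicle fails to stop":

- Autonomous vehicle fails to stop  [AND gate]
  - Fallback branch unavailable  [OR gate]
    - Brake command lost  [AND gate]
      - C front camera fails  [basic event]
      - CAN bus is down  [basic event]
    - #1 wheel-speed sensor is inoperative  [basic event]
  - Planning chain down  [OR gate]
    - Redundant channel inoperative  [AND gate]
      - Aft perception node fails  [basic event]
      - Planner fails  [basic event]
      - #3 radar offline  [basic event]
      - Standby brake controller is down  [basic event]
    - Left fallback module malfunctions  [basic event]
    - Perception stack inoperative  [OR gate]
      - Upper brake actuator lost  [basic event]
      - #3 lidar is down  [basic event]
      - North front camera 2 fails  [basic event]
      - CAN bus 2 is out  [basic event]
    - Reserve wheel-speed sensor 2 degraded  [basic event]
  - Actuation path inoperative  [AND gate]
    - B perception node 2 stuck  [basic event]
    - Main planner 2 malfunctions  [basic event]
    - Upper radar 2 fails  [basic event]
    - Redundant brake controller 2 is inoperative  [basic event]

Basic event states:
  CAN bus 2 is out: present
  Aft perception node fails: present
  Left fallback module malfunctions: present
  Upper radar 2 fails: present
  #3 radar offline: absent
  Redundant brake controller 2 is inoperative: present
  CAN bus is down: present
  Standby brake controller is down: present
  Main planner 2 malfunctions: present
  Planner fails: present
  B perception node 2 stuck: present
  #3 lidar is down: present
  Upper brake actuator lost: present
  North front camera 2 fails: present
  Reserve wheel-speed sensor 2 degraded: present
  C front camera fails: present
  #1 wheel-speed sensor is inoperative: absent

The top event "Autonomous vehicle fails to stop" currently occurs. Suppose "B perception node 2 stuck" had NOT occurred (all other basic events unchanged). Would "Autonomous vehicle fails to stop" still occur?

Counterfactual: set "B perception node 2 stuck" to not occurred.
Brake command lost [AND]: C front camera fails=occurs, CAN bus is down=occurs → all inputs occur → occurs.
Fallback branch unavailable [OR]: Brake command lost=occurs, #1 wheel-speed sensor is inoperative=not → at least one input occurs → occurs.
Redundant channel inoperative [AND]: Aft perception node fails=occurs, Planner fails=occurs, #3 radar offline=not, Standby brake controller is down=occurs → not all inputs occur → does not occur.
Perception stack inoperative [OR]: Upper brake actuator lost=occurs, #3 lidar is down=occurs, North front camera 2 fails=occurs, CAN bus 2 is out=occurs → at least one input occurs → occurs.
Planning chain down [OR]: Redundant channel inoperative=not, Left fallback module malfunctions=occurs, Perception stack inoperative=occurs, Reserve wheel-speed sensor 2 degraded=occurs → at least one input occurs → occurs.
Actuation path inoperative [AND]: B perception node 2 stuck=not, Main planner 2 malfunctions=occurs, Upper radar 2 fails=occurs, Redundant brake controller 2 is inoperative=occurs → not all inputs occur → does not occur.
Autonomous vehicle fails to stop [AND]: Fallback branch unavailable=occurs, Planning chain down=occurs, Actuation path inoperative=not → not all inputs occur → does not occur.

No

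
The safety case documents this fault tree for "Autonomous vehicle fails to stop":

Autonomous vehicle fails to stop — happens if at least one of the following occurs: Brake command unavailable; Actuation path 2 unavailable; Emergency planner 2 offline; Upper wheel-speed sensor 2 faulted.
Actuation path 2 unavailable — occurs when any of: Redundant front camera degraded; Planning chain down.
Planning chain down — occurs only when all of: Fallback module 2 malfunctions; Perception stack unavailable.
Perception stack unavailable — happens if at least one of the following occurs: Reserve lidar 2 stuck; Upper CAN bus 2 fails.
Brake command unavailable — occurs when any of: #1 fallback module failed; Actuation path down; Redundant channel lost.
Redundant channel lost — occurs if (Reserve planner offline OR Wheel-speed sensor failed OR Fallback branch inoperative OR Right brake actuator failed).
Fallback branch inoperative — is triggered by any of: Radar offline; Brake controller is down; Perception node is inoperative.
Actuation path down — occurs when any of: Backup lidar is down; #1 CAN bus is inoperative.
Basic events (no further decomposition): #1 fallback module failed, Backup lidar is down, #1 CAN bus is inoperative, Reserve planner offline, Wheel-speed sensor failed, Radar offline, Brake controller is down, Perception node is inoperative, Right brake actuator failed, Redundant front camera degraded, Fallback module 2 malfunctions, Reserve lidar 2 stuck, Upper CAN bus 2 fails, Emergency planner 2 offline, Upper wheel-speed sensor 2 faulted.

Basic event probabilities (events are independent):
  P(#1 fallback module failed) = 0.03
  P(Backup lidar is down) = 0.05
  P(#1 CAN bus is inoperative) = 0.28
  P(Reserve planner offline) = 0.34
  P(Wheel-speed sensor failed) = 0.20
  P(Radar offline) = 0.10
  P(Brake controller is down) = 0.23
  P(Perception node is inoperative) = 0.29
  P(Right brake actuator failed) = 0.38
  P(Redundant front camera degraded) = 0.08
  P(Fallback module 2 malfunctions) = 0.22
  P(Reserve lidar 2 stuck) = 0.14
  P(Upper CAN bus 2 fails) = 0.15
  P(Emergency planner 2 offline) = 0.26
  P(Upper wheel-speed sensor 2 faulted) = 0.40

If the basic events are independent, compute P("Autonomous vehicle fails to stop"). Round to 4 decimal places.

P(Actuation path down) [OR] = 1 − (1−0.05) × (1−0.28) = 0.316000
P(Fallback branch inoperative) [OR] = 1 − (1−0.10) × (1−0.23) × (1−0.29) = 0.507970
P(Redundant channel lost) [OR] = 1 − (1−0.34) × (1−0.20) × (1−0.507970) × (1−0.38) = 0.838929
P(Brake command unavailable) [OR] = 1 − (1−0.03) × (1−0.316000) × (1−0.838929) = 0.893133
P(Perception stack unavailable) [OR] = 1 − (1−0.14) × (1−0.15) = 0.269000
P(Planning chain down) [AND] = 0.22 × 0.269000 = 0.059180
P(Actuation path 2 unavailable) [OR] = 1 − (1−0.08) × (1−0.059180) = 0.134446
P(Autonomous vehicle fails to stop) [OR] = 1 − (1−0.893133) × (1−0.134446) × (1−0.26) × (1−0.40) = 0.958930
Rounded to 4 decimal places: P(Autonomous vehicle fails to stop) ≈ 0.9589.

0.9589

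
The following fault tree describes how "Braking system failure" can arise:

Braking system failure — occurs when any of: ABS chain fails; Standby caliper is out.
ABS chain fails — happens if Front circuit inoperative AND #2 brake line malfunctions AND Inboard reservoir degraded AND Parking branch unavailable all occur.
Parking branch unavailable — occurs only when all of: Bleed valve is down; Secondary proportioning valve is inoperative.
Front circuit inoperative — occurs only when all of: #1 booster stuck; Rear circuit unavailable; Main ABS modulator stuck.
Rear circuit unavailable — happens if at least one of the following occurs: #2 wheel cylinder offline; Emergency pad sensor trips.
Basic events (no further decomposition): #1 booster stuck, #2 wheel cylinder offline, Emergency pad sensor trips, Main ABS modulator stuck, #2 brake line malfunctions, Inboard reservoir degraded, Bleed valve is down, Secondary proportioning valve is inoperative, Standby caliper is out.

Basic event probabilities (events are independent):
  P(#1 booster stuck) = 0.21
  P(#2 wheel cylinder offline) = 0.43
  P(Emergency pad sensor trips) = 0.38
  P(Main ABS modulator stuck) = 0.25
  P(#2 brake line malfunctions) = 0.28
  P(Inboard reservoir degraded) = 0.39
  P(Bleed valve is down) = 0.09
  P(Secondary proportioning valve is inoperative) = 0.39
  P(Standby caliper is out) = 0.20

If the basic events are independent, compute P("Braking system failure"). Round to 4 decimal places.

P(Rear circuit unavailable) [OR] = 1 − (1−0.43) × (1−0.38) = 0.646600
P(Front circuit inoperative) [AND] = 0.21 × 0.646600 × 0.25 = 0.033947
P(Parking branch unavailable) [AND] = 0.09 × 0.39 = 0.035100
P(ABS chain fails) [AND] = 0.033947 × 0.28 × 0.39 × 0.035100 = 0.000130
P(Braking system failure) [OR] = 1 − (1−0.000130) × (1−0.20) = 0.200104
Rounded to 4 decimal places: P(Braking system failure) ≈ 0.2001.

0.2001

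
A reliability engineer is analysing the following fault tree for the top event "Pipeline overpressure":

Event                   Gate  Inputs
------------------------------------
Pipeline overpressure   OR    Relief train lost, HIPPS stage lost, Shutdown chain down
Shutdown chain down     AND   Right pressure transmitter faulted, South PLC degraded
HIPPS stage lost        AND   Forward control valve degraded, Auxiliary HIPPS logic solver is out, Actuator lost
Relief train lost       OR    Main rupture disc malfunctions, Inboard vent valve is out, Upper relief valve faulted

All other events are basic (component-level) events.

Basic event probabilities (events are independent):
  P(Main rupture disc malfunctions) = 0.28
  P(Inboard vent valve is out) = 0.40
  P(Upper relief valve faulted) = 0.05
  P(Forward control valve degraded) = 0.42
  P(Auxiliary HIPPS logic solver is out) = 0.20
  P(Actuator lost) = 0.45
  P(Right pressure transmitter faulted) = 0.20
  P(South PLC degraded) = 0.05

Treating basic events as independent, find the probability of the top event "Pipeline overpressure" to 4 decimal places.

P(Relief train lost) [OR] = 1 − (1−0.28) × (1−0.40) × (1−0.05) = 0.589600
P(HIPPS stage lost) [AND] = 0.42 × 0.20 × 0.45 = 0.037800
P(Shutdown chain down) [AND] = 0.20 × 0.05 = 0.010000
P(Pipeline overpressure) [OR] = 1 − (1−0.589600) × (1−0.037800) × (1−0.010000) = 0.609062
Rounded to 4 decimal places: P(Pipeline overpressure) ≈ 0.6091.

0.6091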